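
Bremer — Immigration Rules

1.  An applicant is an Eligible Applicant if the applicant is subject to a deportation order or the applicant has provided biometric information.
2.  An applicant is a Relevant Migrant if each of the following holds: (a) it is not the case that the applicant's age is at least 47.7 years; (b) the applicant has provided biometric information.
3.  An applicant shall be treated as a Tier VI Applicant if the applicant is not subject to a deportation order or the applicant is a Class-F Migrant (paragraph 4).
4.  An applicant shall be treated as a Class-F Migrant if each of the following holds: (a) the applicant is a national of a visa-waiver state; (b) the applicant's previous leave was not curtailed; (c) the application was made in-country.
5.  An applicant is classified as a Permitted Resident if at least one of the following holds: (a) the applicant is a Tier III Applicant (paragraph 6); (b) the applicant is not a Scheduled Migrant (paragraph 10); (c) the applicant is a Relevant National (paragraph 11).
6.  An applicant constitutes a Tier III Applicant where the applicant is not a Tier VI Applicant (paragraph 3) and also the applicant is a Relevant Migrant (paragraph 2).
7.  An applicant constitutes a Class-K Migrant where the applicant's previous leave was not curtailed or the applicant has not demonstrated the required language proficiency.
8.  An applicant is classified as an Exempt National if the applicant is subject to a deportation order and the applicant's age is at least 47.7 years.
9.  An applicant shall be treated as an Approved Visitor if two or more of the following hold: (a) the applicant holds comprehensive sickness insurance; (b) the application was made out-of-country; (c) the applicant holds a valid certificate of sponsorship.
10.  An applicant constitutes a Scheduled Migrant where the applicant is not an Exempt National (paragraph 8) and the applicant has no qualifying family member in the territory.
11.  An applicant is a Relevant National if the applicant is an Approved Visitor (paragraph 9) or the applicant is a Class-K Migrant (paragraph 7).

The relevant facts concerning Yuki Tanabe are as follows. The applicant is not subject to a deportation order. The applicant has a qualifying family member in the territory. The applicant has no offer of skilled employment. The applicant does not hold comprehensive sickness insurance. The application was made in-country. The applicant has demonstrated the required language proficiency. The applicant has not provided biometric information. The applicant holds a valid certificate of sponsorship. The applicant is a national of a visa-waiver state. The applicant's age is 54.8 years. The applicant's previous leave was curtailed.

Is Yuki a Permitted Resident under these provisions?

Yes

Under paragraph 4: the applicant is a national of a visa-waiver state? yes; and the applicant's previous leave was not curtailed? no; and the application was made in-country? yes. So the applicant is not a Class-F Migrant.
Under paragraph 3: the applicant is not subject to a deportation order? yes; or Class-F Migrant (paragraph 4)? no. So the applicant is a Tier VI Applicant.
Under paragraph 2: applicant's age: 54.8 years ≥ 47.7 years? yes, so negated condition no; and the applicant has provided biometric information? no. So the applicant is not a Relevant Migrant.
Under paragraph 6: not a Tier VI Applicant (paragraph 3)? no; and Relevant Migrant (paragraph 2)? no. So the applicant is not a Tier III Applicant.
Under paragraph 8: the applicant is subject to a deportation order? no; and applicant's age: 54.8 years ≥ 47.7 years? yes. So the applicant is not an Exempt National.
Under paragraph 10: not an Exempt National (paragraph 8)? yes; and the applicant has no qualifying family member in the territory? no. So the applicant is not a Scheduled Migrant.
Under paragraph 9: the applicant holds comprehensive sickness insurance? no; the application was made out-of-country? no; the applicant holds a valid certificate of sponsorship? yes — 1 of 3 hold (need ≥2) → not satisfied.
Under paragraph 7: the applicant's previous leave was not curtailed? no; or the applicant has not demonstrated the required language proficiency? no. So the applicant is not a Class-K Migrant.
Under paragraph 11: Approved Visitor (paragraph 9)? no; or Class-K Migrant (paragraph 7)? no. So the applicant is not a Relevant National.
Under paragraph 5: Tier III Applicant (paragraph 6)? no; or not a Scheduled Migrant (paragraph 10)? yes; or Relevant National (paragraph 11)? no. So the applicant is a Permitted Resident.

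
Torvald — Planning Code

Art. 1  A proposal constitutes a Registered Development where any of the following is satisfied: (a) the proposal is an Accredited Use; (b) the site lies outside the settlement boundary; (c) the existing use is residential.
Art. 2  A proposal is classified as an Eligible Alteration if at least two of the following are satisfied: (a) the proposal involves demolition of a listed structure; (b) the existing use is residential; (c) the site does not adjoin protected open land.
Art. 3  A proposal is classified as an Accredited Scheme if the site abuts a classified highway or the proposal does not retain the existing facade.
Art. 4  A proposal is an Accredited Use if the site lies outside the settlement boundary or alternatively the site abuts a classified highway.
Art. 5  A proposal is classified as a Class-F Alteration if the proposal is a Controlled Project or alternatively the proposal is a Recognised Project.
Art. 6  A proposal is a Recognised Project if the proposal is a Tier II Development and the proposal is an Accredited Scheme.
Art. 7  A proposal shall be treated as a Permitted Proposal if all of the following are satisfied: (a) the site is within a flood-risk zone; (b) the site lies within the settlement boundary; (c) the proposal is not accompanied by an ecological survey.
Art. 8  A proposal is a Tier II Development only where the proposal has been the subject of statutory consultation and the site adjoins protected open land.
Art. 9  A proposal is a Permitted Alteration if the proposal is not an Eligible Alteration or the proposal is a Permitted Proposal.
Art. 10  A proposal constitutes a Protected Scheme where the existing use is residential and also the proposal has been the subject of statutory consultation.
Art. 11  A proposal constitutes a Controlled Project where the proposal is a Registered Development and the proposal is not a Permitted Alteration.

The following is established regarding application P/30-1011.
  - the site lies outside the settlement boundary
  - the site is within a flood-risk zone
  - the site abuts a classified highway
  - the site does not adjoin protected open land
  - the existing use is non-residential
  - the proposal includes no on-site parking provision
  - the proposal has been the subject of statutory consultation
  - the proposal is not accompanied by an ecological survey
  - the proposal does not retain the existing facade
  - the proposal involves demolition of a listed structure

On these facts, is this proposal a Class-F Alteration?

article 4 — Accredited Use: [the site lies outside the settlement boundary? yes] OR [the site abuts a classified highway? yes] → satisfied.
article 1 — Registered Development: [Accredited Use (article 4)? yes] OR [the site lies outside the settlement boundary? yes] OR [the existing use is residential? no] → satisfied.
article 2 — Eligible Alteration: the proposal involves demolition of a listed structure? yes; the existing use is residential? no; the site does not adjoin protected open land? yes — 2 of 3 hold (need ≥2) → satisfied.
article 7 — Permitted Proposal: [the site is within a flood-risk zone? yes] AND [the site lies within the settlement boundary? no] AND [the proposal is not accompanied by an ecological survey? yes] → not satisfied.
article 9 — Permitted Alteration: [not an Eligible Alteration (article 2)? no] OR [Permitted Proposal (article 7)? no] → not satisfied.
article 11 — Controlled Project: [Registered Development (article 1)? yes] AND [not a Permitted Alteration (article 9)? yes] → satisfied.
article 8 — Tier II Development: [the proposal has been the subject of statutory consultation? yes] AND [the site adjoins protected open land? no] → not satisfied.
article 3 — Accredited Scheme: [the site abuts a classified highway? yes] OR [the proposal does not retain the existing facade? yes] → satisfied.
article 6 — Recognised Project: [Tier II Development (article 8)? no] AND [Accredited Scheme (article 3)? yes] → not satisfied.
article 5 — Class-F Alteration: [Controlled Project (article 11)? yes] OR [Recognised Project (article 6)? no] → satisfied.

Yes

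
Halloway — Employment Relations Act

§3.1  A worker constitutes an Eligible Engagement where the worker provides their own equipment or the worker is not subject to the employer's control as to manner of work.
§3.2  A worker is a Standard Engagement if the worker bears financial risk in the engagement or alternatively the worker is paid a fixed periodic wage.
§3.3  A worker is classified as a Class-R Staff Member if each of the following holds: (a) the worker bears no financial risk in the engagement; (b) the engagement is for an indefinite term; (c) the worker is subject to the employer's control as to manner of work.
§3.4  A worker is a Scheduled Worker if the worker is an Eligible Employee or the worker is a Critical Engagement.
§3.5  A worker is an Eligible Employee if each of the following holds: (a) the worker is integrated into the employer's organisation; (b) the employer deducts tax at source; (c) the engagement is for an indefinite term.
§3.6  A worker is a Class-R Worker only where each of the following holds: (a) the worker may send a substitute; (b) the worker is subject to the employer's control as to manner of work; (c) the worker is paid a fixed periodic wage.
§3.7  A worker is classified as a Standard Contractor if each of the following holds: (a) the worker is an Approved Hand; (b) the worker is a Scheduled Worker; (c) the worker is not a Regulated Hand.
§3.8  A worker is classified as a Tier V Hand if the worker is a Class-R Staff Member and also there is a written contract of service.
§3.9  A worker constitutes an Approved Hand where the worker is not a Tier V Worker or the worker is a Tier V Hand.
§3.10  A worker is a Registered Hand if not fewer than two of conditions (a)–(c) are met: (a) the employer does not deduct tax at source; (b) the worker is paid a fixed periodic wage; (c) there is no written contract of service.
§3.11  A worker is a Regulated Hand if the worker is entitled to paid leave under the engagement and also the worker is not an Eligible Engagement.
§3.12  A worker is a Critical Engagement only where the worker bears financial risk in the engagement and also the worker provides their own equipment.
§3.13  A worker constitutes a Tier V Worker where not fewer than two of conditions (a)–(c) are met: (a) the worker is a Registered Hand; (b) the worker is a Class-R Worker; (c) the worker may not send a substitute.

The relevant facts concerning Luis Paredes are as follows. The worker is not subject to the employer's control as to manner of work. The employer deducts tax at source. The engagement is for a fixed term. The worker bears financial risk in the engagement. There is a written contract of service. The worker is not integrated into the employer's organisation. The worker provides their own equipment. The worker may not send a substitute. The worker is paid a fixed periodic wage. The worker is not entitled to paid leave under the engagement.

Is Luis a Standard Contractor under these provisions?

Yes

§3.10 — Registered Hand: the employer does not deduct tax at source? no; the worker is paid a fixed periodic wage? yes; there is no written contract of service? no — 1 of 3 hold (need ≥2) → not satisfied.
§3.6 — Class-R Worker: [the worker may send a substitute? no] AND [the worker is subject to the employer's control as to manner of work? no] AND [the worker is paid a fixed periodic wage? yes] → not satisfied.
§3.13 — Tier V Worker: Registered Hand (§3.10)? no; Class-R Worker (§3.6)? no; the worker may not send a substitute? yes — 1 of 3 hold (need ≥2) → not satisfied.
§3.3 — Class-R Staff Member: [the worker bears no financial risk in the engagement? no] AND [the engagement is for an indefinite term? no] AND [the worker is subject to the employer's control as to manner of work? no] → not satisfied.
§3.8 — Tier V Hand: [Class-R Staff Member (§3.3)? no] AND [there is a written contract of service? yes] → not satisfied.
§3.9 — Approved Hand: [not a Tier V Worker (§3.13)? yes] OR [Tier V Hand (§3.8)? no] → satisfied.
§3.5 — Eligible Employee: [the worker is integrated into the employer's organisation? no] AND [the employer deducts tax at source? yes] AND [the engagement is for an indefinite term? no] → not satisfied.
§3.12 — Critical Engagement: [the worker bears financial risk in the engagement? yes] AND [the worker provides their own equipment? yes] → satisfied.
§3.4 — Scheduled Worker: [Eligible Employee (§3.5)? no] OR [Critical Engagement (§3.12)? yes] → satisfied.
§3.1 — Eligible Engagement: [the worker provides their own equipment? yes] OR [the worker is not subject to the employer's control as to manner of work? yes] → satisfied.
§3.11 — Regulated Hand: [the worker is entitled to paid leave under the engagement? no] AND [not an Eligible Engagement (§3.1)? no] → not satisfied.
§3.7 — Standard Contractor: [Approved Hand (§3.9)? yes] AND [Scheduled Worker (§3.4)? yes] AND [not a Regulated Hand (§3.11)? yes] → satisfied.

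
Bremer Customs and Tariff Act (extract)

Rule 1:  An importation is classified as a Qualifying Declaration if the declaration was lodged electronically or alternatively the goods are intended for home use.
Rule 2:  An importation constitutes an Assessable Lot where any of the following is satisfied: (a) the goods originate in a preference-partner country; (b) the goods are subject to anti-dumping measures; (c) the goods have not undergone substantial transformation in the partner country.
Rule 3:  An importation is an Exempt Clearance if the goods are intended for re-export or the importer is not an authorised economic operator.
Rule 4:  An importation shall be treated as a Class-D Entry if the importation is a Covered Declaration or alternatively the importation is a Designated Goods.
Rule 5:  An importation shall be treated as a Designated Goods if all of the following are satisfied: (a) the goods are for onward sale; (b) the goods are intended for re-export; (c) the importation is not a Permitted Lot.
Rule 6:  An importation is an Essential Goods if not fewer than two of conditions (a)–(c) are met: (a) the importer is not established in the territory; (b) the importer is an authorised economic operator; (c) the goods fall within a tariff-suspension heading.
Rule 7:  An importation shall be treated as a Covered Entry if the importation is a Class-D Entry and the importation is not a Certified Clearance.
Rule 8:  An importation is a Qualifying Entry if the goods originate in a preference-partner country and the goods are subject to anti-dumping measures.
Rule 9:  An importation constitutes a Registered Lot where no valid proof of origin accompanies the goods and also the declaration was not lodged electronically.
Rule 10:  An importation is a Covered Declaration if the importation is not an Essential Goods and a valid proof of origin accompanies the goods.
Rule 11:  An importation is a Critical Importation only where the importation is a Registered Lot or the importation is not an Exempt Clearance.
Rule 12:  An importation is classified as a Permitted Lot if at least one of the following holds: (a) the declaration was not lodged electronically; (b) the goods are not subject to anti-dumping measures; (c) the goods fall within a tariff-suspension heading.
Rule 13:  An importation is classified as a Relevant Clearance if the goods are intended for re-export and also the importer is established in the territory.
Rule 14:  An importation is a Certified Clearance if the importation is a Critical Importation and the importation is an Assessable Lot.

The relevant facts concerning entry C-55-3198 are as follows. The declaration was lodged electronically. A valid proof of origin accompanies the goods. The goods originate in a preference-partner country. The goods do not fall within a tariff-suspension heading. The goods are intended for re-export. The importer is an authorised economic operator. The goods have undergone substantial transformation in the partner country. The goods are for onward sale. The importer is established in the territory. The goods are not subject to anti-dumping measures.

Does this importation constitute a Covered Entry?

Yes

rule 6 — Essential Goods: the importer is not established in the territory? no; the importer is an authorised economic operator? yes; the goods fall within a tariff-suspension heading? no — 1 of 3 hold (need ≥2) → not satisfied.
rule 10 — Covered Declaration: [not an Essential Goods (rule 6)? yes] AND [a valid proof of origin accompanies the goods? yes] → satisfied.
rule 12 — Permitted Lot: [the declaration was not lodged electronically? no] OR [the goods are not subject to anti-dumping measures? yes] OR [the goods fall within a tariff-suspension heading? no] → satisfied.
rule 5 — Designated Goods: [the goods are for onward sale? yes] AND [the goods are intended for re-export? yes] AND [not a Permitted Lot (rule 12)? no] → not satisfied.
rule 4 — Class-D Entry: [Covered Declaration (rule 10)? yes] OR [Designated Goods (rule 5)? no] → satisfied.
rule 9 — Registered Lot: [no valid proof of origin accompanies the goods? no] AND [the declaration was not lodged electronically? no] → not satisfied.
rule 3 — Exempt Clearance: [the goods are intended for re-export? yes] OR [the importer is not an authorised economic operator? no] → satisfied.
rule 11 — Critical Importation: [Registered Lot (rule 9)? no] OR [not an Exempt Clearance (rule 3)? no] → not satisfied.
rule 2 — Assessable Lot: [the goods originate in a preference-partner country? yes] OR [the goods are subject to anti-dumping measures? no] OR [the goods have not undergone substantial transformation in the partner country? no] → satisfied.
rule 14 — Certified Clearance: [Critical Importation (rule 11)? no] AND [Assessable Lot (rule 2)? yes] → not satisfied.
rule 7 — Covered Entry: [Class-D Entry (rule 4)? yes] AND [not a Certified Clearance (rule 14)? yes] → satisfied.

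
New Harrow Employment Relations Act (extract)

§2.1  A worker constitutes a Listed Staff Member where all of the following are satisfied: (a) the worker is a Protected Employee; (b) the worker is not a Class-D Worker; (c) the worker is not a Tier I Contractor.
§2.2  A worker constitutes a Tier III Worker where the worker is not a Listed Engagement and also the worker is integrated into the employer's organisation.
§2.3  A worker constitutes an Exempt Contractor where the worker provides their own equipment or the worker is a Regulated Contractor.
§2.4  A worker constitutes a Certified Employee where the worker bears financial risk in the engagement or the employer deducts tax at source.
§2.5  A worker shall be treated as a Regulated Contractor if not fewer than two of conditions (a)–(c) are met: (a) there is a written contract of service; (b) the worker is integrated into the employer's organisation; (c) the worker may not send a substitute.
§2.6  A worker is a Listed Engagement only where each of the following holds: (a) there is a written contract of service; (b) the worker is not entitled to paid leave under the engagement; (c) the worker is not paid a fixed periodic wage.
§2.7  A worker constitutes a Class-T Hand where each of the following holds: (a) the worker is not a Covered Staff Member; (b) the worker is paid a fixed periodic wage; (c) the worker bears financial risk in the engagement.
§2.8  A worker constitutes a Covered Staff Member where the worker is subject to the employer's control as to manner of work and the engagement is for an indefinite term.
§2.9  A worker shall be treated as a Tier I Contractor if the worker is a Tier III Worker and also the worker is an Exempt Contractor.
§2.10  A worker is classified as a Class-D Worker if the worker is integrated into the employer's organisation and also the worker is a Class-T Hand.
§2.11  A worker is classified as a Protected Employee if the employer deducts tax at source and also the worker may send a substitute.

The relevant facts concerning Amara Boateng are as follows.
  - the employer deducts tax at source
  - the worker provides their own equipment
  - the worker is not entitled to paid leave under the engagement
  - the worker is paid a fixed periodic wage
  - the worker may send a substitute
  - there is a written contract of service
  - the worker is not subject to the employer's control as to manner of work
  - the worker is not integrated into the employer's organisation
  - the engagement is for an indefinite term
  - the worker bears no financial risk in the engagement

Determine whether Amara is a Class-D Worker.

No

§2.8 — Covered Staff Member: [the worker is subject to the employer's control as to manner of work? no] AND [the engagement is for an indefinite term? yes] → not satisfied.
§2.7 — Class-T Hand: [not a Covered Staff Member (§2.8)? yes] AND [the worker is paid a fixed periodic wage? yes] AND [the worker bears financial risk in the engagement? no] → not satisfied.
§2.10 — Class-D Worker: [the worker is integrated into the employer's organisation? no] AND [Class-T Hand (§2.7)? no] → not satisfied.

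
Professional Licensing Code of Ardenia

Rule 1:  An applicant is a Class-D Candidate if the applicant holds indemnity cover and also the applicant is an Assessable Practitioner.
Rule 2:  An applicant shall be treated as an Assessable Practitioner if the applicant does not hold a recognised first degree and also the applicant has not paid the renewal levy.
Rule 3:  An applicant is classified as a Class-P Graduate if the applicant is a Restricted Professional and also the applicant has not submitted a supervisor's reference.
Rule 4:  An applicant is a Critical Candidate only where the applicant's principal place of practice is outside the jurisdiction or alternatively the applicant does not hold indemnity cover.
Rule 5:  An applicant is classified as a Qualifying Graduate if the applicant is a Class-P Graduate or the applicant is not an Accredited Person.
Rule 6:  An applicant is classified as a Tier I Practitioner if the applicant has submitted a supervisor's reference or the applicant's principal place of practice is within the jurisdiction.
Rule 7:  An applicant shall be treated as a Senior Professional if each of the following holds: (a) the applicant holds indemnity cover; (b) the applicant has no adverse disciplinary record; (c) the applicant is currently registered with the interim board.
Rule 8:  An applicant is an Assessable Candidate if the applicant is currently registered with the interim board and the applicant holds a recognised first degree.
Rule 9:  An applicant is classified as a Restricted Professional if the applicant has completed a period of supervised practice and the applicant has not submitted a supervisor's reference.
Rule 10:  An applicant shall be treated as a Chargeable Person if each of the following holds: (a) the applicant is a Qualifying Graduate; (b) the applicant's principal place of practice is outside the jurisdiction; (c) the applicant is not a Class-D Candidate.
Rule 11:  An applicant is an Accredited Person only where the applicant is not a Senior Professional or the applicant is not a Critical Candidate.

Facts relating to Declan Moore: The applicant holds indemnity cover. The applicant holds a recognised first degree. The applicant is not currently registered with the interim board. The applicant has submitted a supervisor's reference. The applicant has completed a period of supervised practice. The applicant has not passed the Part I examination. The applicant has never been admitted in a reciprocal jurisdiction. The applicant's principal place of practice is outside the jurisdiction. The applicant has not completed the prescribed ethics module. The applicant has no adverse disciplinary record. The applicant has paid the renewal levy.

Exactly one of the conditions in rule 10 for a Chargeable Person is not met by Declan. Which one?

rule 9 — Restricted Professional: [the applicant has completed a period of supervised practice? yes] AND [the applicant has not submitted a supervisor's reference? no] → not satisfied.
rule 3 — Class-P Graduate: [Restricted Professional (rule 9)? no] AND [the applicant has not submitted a supervisor's reference? no] → not satisfied.
rule 7 — Senior Professional: [the applicant holds indemnity cover? yes] AND [the applicant has no adverse disciplinary record? yes] AND [the applicant is currently registered with the interim board? no] → not satisfied.
rule 4 — Critical Candidate: [the applicant's principal place of practice is outside the jurisdiction? yes] OR [the applicant does not hold indemnity cover? no] → satisfied.
rule 11 — Accredited Person: [not a Senior Professional (rule 7)? yes] OR [not a Critical Candidate (rule 4)? no] → satisfied.
rule 5 — Qualifying Graduate: [Class-P Graduate (rule 3)? no] OR [not an Accredited Person (rule 11)? no] → not satisfied.
rule 2 — Assessable Practitioner: [the applicant does not hold a recognised first degree? no] AND [the applicant has not paid the renewal levy? no] → not satisfied.
rule 1 — Class-D Candidate: [the applicant holds indemnity cover? yes] AND [Assessable Practitioner (rule 2)? no] → not satisfied.
rule 10 — Chargeable Person: [Qualifying Graduate (rule 5)? no] AND [the applicant's principal place of practice is outside the jurisdiction? yes] AND [not a Class-D Candidate (rule 1)? yes] → not satisfied.

Qualifying Graduate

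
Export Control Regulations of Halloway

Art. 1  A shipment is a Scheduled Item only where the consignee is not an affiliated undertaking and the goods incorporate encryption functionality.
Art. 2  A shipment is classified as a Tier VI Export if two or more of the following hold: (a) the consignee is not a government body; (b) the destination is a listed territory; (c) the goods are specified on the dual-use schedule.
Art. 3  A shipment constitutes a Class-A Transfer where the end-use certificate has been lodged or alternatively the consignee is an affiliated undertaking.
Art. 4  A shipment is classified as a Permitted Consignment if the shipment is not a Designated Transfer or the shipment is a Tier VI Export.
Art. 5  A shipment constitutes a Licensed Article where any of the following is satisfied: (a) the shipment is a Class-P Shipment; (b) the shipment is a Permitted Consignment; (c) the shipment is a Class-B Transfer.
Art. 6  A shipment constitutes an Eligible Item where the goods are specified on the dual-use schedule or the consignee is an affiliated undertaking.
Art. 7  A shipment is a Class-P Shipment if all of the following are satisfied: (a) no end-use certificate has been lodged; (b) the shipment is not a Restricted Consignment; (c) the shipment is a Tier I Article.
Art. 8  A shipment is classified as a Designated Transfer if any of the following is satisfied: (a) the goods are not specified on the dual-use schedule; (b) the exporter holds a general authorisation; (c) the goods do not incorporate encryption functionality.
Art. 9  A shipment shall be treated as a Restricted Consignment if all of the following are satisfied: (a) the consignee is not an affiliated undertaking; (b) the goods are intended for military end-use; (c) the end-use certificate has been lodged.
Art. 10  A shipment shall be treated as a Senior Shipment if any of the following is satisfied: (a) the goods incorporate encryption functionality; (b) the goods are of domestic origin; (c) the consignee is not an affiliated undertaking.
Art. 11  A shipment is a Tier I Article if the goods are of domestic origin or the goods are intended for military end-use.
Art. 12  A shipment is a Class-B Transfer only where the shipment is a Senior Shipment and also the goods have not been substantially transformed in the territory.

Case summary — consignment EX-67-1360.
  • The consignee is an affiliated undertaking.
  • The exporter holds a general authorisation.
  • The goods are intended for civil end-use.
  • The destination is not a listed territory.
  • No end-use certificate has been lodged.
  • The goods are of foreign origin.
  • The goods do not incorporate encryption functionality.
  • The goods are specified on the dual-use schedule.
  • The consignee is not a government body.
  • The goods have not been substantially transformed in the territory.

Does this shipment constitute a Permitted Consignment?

Yes

Under article 8: the goods are not specified on the dual-use schedule? no; or the exporter holds a general authorisation? yes; or the goods do not incorporate encryption functionality? yes. So the shipment is a Designated Transfer.
Under article 2: the consignee is not a government body? yes; the destination is a listed territory? no; the goods are specified on the dual-use schedule? yes — 2 of 3 hold (need ≥2) → satisfied.
Under article 4: not a Designated Transfer (article 8)? no; or Tier VI Export (article 2)? yes. So the shipment is a Permitted Consignment.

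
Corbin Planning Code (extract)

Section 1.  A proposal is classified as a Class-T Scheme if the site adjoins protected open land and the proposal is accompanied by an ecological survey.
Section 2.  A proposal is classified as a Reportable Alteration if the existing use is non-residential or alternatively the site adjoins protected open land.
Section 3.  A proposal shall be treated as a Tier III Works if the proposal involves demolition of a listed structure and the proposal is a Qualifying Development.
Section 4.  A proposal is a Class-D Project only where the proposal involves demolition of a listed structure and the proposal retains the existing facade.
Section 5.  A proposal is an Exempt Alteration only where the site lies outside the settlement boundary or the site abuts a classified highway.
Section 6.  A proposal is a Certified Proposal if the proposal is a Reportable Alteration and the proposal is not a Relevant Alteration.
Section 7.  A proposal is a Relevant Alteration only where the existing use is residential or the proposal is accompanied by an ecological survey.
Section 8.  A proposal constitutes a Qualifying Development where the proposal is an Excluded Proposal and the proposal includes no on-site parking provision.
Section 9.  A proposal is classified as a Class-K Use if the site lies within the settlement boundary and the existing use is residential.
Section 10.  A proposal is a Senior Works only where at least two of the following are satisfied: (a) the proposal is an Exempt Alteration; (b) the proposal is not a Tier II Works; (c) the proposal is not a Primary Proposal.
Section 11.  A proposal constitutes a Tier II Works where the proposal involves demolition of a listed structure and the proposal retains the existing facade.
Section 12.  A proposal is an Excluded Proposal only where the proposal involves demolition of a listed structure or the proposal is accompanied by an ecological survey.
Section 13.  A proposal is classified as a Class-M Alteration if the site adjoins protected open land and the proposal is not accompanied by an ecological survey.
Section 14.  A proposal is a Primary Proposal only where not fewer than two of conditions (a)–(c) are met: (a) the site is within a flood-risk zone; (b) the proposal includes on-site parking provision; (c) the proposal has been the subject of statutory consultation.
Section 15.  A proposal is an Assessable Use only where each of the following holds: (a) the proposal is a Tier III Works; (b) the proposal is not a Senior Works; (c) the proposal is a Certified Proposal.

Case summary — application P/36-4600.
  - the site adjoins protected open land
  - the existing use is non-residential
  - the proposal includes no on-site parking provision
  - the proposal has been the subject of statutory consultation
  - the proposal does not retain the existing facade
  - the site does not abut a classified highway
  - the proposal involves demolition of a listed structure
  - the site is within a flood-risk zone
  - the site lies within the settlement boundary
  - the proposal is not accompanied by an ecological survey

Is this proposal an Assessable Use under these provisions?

Yes

Under section 12: the proposal involves demolition of a listed structure? yes; or the proposal is accompanied by an ecological survey? no. So the proposal is an Excluded Proposal.
Under section 8: Excluded Proposal (section 12)? yes; and the proposal includes no on-site parking provision? yes. So the proposal is a Qualifying Development.
Under section 3: the proposal involves demolition of a listed structure? yes; and Qualifying Development (section 8)? yes. So the proposal is a Tier III Works.
Under section 5: the site lies outside the settlement boundary? no; or the site abuts a classified highway? no. So the proposal is not an Exempt Alteration.
Under section 11: the proposal involves demolition of a listed structure? yes; and the proposal retains the existing facade? no. So the proposal is not a Tier II Works.
Under section 14: the site is within a flood-risk zone? yes; the proposal includes on-site parking provision? no; the proposal has been the subject of statutory consultation? yes — 2 of 3 hold (need ≥2) → satisfied.
Under section 10: Exempt Alteration (section 5)? no; not a Tier II Works (section 11)? yes; not a Primary Proposal (section 14)? no — 1 of 3 hold (need ≥2) → not satisfied.
Under section 2: the existing use is non-residential? yes; or the site adjoins protected open land? yes. So the proposal is a Reportable Alteration.
Under section 7: the existing use is residential? no; or the proposal is accompanied by an ecological survey? no. So the proposal is not a Relevant Alteration.
Under section 6: Reportable Alteration (section 2)? yes; and not a Relevant Alteration (section 7)? yes. So the proposal is a Certified Proposal.
Under section 15: Tier III Works (section 3)? yes; and not a Senior Works (section 10)? yes; and Certified Proposal (section 6)? yes. So the proposal is an Assessable Use.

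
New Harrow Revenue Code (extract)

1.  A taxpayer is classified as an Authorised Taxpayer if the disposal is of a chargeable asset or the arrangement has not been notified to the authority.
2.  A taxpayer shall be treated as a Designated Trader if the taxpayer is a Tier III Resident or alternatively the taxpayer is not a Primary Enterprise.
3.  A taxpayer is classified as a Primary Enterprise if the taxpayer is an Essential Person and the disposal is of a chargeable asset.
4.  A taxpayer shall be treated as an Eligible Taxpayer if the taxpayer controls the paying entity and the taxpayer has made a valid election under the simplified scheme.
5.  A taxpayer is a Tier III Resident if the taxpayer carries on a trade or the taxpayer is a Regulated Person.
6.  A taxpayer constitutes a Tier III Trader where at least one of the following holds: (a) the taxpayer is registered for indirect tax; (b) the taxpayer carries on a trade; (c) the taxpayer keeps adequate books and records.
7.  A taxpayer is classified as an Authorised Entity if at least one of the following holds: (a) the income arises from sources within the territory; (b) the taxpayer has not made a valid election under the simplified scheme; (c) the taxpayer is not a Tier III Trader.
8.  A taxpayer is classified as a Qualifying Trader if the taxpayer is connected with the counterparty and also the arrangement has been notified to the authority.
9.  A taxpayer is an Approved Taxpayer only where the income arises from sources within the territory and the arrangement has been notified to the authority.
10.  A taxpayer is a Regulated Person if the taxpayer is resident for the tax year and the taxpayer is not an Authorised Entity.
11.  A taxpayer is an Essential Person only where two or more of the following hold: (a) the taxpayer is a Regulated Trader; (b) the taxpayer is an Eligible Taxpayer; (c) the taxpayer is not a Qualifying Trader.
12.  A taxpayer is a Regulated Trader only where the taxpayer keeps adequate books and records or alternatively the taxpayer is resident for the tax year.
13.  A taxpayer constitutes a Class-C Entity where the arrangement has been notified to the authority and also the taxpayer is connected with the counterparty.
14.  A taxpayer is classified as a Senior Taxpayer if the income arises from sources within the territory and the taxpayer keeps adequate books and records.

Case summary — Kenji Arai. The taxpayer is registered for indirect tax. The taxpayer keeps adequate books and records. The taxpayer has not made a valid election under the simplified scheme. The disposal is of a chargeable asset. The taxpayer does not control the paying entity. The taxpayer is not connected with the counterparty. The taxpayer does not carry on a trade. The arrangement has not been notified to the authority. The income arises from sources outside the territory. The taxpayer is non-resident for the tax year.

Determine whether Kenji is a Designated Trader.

No

Under paragraph 6: the taxpayer is registered for indirect tax? yes; or the taxpayer carries on a trade? no; or the taxpayer keeps adequate books and records? yes. So the taxpayer is a Tier III Trader.
Under paragraph 7: the income arises from sources within the territory? no; or the taxpayer has not made a valid election under the simplified scheme? yes; or not a Tier III Trader (paragraph 6)? no. So the taxpayer is an Authorised Entity.
Under paragraph 10: the taxpayer is resident for the tax year? no; and not an Authorised Entity (paragraph 7)? no. So the taxpayer is not a Regulated Person.
Under paragraph 5: the taxpayer carries on a trade? no; or Regulated Person (paragraph 10)? no. So the taxpayer is not a Tier III Resident.
Under paragraph 12: the taxpayer keeps adequate books and records? yes; or the taxpayer is resident for the tax year? no. So the taxpayer is a Regulated Trader.
Under paragraph 4: the taxpayer controls the paying entity? no; and the taxpayer has made a valid election under the simplified scheme? no. So the taxpayer is not an Eligible Taxpayer.
Under paragraph 8: the taxpayer is connected with the counterparty? no; and the arrangement has been notified to the authority? no. So the taxpayer is not a Qualifying Trader.
Under paragraph 11: Regulated Trader (paragraph 12)? yes; Eligible Taxpayer (paragraph 4)? no; not a Qualifying Trader (paragraph 8)? yes — 2 of 3 hold (need ≥2) → satisfied.
Under paragraph 3: Essential Person (paragraph 11)? yes; and the disposal is of a chargeable asset? yes. So the taxpayer is a Primary Enterprise.
Under paragraph 2: Tier III Resident (paragraph 5)? no; or not a Primary Enterprise (paragraph 3)? no. So the taxpayer is not a Designated Trader.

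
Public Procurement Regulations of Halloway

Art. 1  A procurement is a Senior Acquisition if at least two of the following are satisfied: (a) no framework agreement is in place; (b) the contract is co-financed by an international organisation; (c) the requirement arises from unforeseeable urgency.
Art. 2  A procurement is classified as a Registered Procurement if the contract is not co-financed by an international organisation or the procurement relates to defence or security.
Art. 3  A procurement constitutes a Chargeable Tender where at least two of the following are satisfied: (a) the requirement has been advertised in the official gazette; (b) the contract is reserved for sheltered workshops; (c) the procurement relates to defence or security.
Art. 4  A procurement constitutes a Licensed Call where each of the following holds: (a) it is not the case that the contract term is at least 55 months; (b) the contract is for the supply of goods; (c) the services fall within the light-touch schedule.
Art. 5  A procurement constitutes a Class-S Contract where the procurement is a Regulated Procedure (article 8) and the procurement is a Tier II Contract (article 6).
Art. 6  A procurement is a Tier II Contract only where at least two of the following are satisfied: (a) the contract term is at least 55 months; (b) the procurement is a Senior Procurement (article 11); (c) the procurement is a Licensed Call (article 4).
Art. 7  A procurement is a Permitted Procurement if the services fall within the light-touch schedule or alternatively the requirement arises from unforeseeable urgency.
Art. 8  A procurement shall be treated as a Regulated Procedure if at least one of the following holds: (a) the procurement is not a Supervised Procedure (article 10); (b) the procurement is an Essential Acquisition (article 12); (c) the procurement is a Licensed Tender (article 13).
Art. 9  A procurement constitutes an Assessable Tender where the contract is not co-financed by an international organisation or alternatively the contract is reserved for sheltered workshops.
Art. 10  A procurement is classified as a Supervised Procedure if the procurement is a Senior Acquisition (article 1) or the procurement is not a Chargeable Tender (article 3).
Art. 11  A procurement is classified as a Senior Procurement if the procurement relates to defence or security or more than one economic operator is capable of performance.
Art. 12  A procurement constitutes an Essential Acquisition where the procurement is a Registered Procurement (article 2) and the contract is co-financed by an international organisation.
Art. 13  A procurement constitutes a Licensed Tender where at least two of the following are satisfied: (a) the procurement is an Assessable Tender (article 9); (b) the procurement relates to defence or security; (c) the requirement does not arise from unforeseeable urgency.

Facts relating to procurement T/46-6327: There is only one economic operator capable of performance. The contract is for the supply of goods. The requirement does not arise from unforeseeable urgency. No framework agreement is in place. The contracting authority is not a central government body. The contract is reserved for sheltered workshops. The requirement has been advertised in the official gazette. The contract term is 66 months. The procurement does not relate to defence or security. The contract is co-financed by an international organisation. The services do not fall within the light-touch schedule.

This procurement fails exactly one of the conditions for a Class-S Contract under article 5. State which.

article 1 — Senior Acquisition: no framework agreement is in place? yes; the contract is co-financed by an international organisation? yes; the requirement arises from unforeseeable urgency? no — 2 of 3 hold (need ≥2) → satisfied.
article 3 — Chargeable Tender: the requirement has been advertised in the official gazette? yes; the contract is reserved for sheltered workshops? yes; the procurement relates to defence or security? no — 2 of 3 hold (need ≥2) → satisfied.
article 10 — Supervised Procedure: [Senior Acquisition (article 1)? yes] OR [not a Chargeable Tender (article 3)? no] → satisfied.
article 2 — Registered Procurement: [the contract is not co-financed by an international organisation? no] OR [the procurement relates to defence or security? no] → not satisfied.
article 12 — Essential Acquisition: [Registered Procurement (article 2)? no] AND [the contract is co-financed by an international organisation? yes] → not satisfied.
article 9 — Assessable Tender: [the contract is not co-financed by an international organisation? no] OR [the contract is reserved for sheltered workshops? yes] → satisfied.
article 13 — Licensed Tender: Assessable Tender (article 9)? yes; the procurement relates to defence or security? no; the requirement does not arise from unforeseeable urgency? yes — 2 of 3 hold (need ≥2) → satisfied.
article 8 — Regulated Procedure: [not a Supervised Procedure (article 10)? no] OR [Essential Acquisition (article 12)? no] OR [Licensed Tender (article 13)? yes] → satisfied.
article 11 — Senior Procurement: [the procurement relates to defence or security? no] OR [more than one economic operator is capable of performance? no] → not satisfied.
article 4 — Licensed Call: [contract term: 66 months ≥ 55 months? yes, so negated condition no] AND [the contract is for the supply of goods? yes] AND [the services fall within the light-touch schedule? no] → not satisfied.
article 6 — Tier II Contract: contract term: 66 months ≥ 55 months? yes; Senior Procurement (article 11)? no; Licensed Call (article 4)? no — 1 of 3 hold (need ≥2) → not satisfied.
article 5 — Class-S Contract: [Regulated Procedure (article 8)? yes] AND [Tier II Contract (article 6)? no] → not satisfied.

Tier II Contract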